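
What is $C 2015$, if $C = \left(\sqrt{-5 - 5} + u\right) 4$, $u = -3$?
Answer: $-24180 + 8060 i \sqrt{10} \approx -24180.0 + 25488.0 i$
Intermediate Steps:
$C = -12 + 4 i \sqrt{10}$ ($C = \left(\sqrt{-5 - 5} - 3\right) 4 = \left(\sqrt{-10} - 3\right) 4 = \left(i \sqrt{10} - 3\right) 4 = \left(-3 + i \sqrt{10}\right) 4 = -12 + 4 i \sqrt{10} \approx -12.0 + 12.649 i$)
$C 2015 = \left(-12 + 4 i \sqrt{10}\right) 2015 = -24180 + 8060 i \sqrt{10}$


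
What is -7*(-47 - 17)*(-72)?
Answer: -32256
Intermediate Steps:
-7*(-47 - 17)*(-72) = -7*(-64)*(-72) = 448*(-72) = -32256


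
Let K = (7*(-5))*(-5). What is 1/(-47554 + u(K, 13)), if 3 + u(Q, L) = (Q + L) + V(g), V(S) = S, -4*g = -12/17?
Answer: -17/805270 ≈ -2.1111e-5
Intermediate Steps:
g = 3/17 (g = -(-3)/17 = -¼*(-12/17) = 3/17 ≈ 0.17647)
K = 175 (K = -35*(-5) = 175)
u(Q, L) = -48/17 + L + Q (u(Q, L) = -3 + ((Q + L) + 3/17) = -3 + ((L + Q) + 3/17) = -3 + (3/17 + L + Q) = -48/17 + L + Q)
1/(-47554 + u(K, 13)) = 1/(-47554 + (-48/17 + 13 + 175)) = 1/(-47554 + 3148/17) = 1/(-805270/17) = -17/805270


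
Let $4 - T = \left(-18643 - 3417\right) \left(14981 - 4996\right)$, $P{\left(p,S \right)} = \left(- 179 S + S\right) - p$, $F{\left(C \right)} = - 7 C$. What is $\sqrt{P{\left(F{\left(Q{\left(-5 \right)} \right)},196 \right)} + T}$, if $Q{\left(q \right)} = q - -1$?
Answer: $2 \sqrt{55058547} \approx 14840.0$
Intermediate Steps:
$Q{\left(q \right)} = 1 + q$ ($Q{\left(q \right)} = q + 1 = 1 + q$)
$P{\left(p,S \right)} = - p - 178 S$ ($P{\left(p,S \right)} = - 178 S - p = - p - 178 S$)
$T = 220269104$ ($T = 4 - \left(-18643 - 3417\right) \left(14981 - 4996\right) = 4 - \left(-22060\right) 9985 = 4 - -220269100 = 4 + 220269100 = 220269104$)
$\sqrt{P{\left(F{\left(Q{\left(-5 \right)} \right)},196 \right)} + T} = \sqrt{\left(- \left(-7\right) \left(1 - 5\right) - 34888\right) + 220269104} = \sqrt{\left(- \left(-7\right) \left(-4\right) - 34888\right) + 220269104} = \sqrt{\left(\left(-1\right) 28 - 34888\right) + 220269104} = \sqrt{\left(-28 - 34888\right) + 220269104} = \sqrt{-34916 + 220269104} = \sqrt{220234188} = 2 \sqrt{55058547}$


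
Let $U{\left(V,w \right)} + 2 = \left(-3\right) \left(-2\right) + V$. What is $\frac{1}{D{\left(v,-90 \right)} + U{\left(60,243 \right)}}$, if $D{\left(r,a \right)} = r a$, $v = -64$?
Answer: $\frac{1}{5824} \approx 0.0001717$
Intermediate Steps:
$U{\left(V,w \right)} = 4 + V$ ($U{\left(V,w \right)} = -2 + \left(\left(-3\right) \left(-2\right) + V\right) = -2 + \left(6 + V\right) = 4 + V$)
$D{\left(r,a \right)} = a r$
$\frac{1}{D{\left(v,-90 \right)} + U{\left(60,243 \right)}} = \frac{1}{\left(-90\right) \left(-64\right) + \left(4 + 60\right)} = \frac{1}{5760 + 64} = \frac{1}{5824}$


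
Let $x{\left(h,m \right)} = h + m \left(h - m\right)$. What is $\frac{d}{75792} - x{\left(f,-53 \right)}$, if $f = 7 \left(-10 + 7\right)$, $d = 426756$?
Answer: $\frac{10880135}{6316} \approx 1722.6$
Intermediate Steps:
$f = -21$ ($f = 7 \left(-3\right) = -21$)
$\frac{d}{75792} - x{\left(f,-53 \right)} = \frac{426756}{75792} - \left(-21 - \left(-53\right)^{2} - -1113\right) = 426756 \cdot \frac{1}{75792} - \left(-21 - 2809 + 1113\right) = \frac{35563}{6316} - \left(-21 - 2809 + 1113\right) = \frac{35563}{6316} - -1717 = \frac{35563}{6316} + 1717 = \frac{10880135}{6316}$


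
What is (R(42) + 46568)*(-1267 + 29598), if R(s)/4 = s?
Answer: 1324077616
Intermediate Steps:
R(s) = 4*s
(R(42) + 46568)*(-1267 + 29598) = (4*42 + 46568)*(-1267 + 29598) = (168 + 46568)*28331 = 46736*28331 = 1324077616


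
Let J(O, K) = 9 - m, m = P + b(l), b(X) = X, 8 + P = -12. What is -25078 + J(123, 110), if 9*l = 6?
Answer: -75149/3 ≈ -25050.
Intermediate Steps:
P = -20 (P = -8 - 12 = -20)
l = 2/3 (l = (1/9)*6 = 2/3 ≈ 0.66667)
m = -58/3 (m = -20 + 2/3 = -58/3 ≈ -19.333)
J(O, K) = 85/3 (J(O, K) = 9 - 1*(-58/3) = 9 + 58/3 = 85/3)
-25078 + J(123, 110) = -25078 + 85/3 = -75149/3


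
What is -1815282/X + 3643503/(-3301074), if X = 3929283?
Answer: -250725118657/160133999382 ≈ -1.5657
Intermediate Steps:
-1815282/X + 3643503/(-3301074) = -1815282/3929283 + 3643503/(-3301074) = -1815282*1/3929283 + 3643503*(-1/3301074) = -201698/436587 - 1214501/1100358 = -250725118657/160133999382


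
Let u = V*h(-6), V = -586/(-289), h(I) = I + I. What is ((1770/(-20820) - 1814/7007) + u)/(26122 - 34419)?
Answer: 34678920537/11660321386714 ≈ 0.0029741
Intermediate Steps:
h(I) = 2*I
V = 586/289 (V = -586*(-1/289) = 586/289 ≈ 2.0277)
u = -7032/289 (u = 586*(2*(-6))/289 = (586/289)*(-12) = -7032/289 ≈ -24.332)
((1770/(-20820) - 1814/7007) + u)/(26122 - 34419) = ((1770/(-20820) - 1814/7007) - 7032/289)/(26122 - 34419) = ((1770*(-1/20820) - 1814*1/7007) - 7032/289)/(-8297) = ((-59/694 - 1814/7007) - 7032/289)*(-1/8297) = (-1672329/4862858 - 7032/289)*(-1/8297) = -34678920537/1405365962*(-1/8297) = 34678920537/11660321386714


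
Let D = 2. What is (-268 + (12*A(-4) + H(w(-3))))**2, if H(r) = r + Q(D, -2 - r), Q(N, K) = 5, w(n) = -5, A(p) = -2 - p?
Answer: 59536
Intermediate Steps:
H(r) = 5 + r (H(r) = r + 5 = 5 + r)
(-268 + (12*A(-4) + H(w(-3))))**2 = (-268 + (12*(-2 - 1*(-4)) + (5 - 5)))**2 = (-268 + (12*(-2 + 4) + 0))**2 = (-268 + (12*2 + 0))**2 = (-268 + (24 + 0))**2 = (-268 + 24)**2 = (-244)**2 = 59536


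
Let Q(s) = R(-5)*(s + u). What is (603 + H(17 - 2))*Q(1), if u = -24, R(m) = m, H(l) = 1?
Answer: 69460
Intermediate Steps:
Q(s) = 120 - 5*s (Q(s) = -5*(s - 24) = -5*(-24 + s) = 120 - 5*s)
(603 + H(17 - 2))*Q(1) = (603 + 1)*(120 - 5*1) = 604*(120 - 5) = 604*115 = 69460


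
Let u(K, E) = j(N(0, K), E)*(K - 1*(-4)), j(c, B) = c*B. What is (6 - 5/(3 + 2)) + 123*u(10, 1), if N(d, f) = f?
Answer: 17225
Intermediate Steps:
j(c, B) = B*c
u(K, E) = E*K*(4 + K) (u(K, E) = (E*K)*(K - 1*(-4)) = (E*K)*(K + 4) = (E*K)*(4 + K) = E*K*(4 + K))
(6 - 5/(3 + 2)) + 123*u(10, 1) = (6 - 5/(3 + 2)) + 123*(1*10*(4 + 10)) = (6 - 5/5) + 123*(1*10*14) = (6 + (⅕)*(-5)) + 123*140 = (6 - 1) + 17220 = 5 + 17220 = 17225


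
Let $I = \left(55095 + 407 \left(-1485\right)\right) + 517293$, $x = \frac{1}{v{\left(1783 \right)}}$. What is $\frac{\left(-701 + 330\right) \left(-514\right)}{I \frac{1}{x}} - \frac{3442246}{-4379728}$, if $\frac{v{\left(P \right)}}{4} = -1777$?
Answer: $\frac{97995745802401}{124551666214296} \approx 0.78679$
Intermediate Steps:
$v{\left(P \right)} = -7108$ ($v{\left(P \right)} = 4 \left(-1777\right) = -7108$)
$x = - \frac{1}{7108}$ ($x = \frac{1}{-7108} = - \frac{1}{7108} \approx -0.00014069$)
$I = -32007$ ($I = \left(55095 - 604395\right) + 517293 = -549300 + 517293 = -32007$)
$\frac{\left(-701 + 330\right) \left(-514\right)}{I \frac{1}{x}} - \frac{3442246}{-4379728} = \frac{\left(-701 + 330\right) \left(-514\right)}{\left(-32007\right) \frac{1}{- \frac{1}{7108}}} - \frac{3442246}{-4379728} = \frac{\left(-371\right) \left(-514\right)}{\left(-32007\right) \left(-7108\right)} - - \frac{1721123}{2189864} = \frac{190694}{227505756} + \frac{1721123}{2189864} = 190694 \cdot \frac{1}{227505756} + \frac{1721123}{2189864} = \frac{95347}{113752878} + \frac{1721123}{2189864} = \frac{97995745802401}{124551666214296}$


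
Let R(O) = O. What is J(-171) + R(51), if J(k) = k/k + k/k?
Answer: 53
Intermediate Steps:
J(k) = 2 (J(k) = 1 + 1 = 2)
J(-171) + R(51) = 2 + 51 = 53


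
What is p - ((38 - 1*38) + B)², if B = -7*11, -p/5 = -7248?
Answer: 30311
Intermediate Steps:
p = 36240 (p = -5*(-7248) = 36240)
B = -77
p - ((38 - 1*38) + B)² = 36240 - ((38 - 1*38) - 77)² = 36240 - ((38 - 38) - 77)² = 36240 - (0 - 77)² = 36240 - 1*(-77)² = 36240 - 1*5929 = 36240 - 5929 = 30311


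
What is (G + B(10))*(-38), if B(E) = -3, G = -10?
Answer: 494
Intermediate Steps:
(G + B(10))*(-38) = (-10 - 3)*(-38) = -13*(-38) = 494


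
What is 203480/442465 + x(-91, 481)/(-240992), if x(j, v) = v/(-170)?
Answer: 1667302338573/3625437859520 ≈ 0.45989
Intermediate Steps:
x(j, v) = -v/170 (x(j, v) = v*(-1/170) = -v/170)
203480/442465 + x(-91, 481)/(-240992) = 203480/442465 - 1/170*481/(-240992) = 203480*(1/442465) - 481/170*(-1/240992) = 40696/88493 + 481/40968640 = 1667302338573/3625437859520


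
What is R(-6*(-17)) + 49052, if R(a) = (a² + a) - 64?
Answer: 59494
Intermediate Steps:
R(a) = -64 + a + a² (R(a) = (a + a²) - 64 = -64 + a + a²)
R(-6*(-17)) + 49052 = (-64 - 6*(-17) + (-6*(-17))²) + 49052 = (-64 + 102 + 102²) + 49052 = (-64 + 102 + 10404) + 49052 = 10442 + 49052 = 59494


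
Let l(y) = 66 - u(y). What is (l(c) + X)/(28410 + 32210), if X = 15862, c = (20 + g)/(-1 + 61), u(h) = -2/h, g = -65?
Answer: 11944/45465 ≈ 0.26271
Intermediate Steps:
c = -¾ (c = (20 - 65)/(-1 + 61) = -45/60 = -45*1/60 = -¾ ≈ -0.75000)
l(y) = 66 + 2/y (l(y) = 66 - (-2)/y = 66 + 2/y)
(l(c) + X)/(28410 + 32210) = ((66 + 2/(-¾)) + 15862)/(28410 + 32210) = ((66 + 2*(-4/3)) + 15862)/60620 = ((66 - 8/3) + 15862)*(1/60620) = (190/3 + 15862)*(1/60620) = (47776/3)*(1/60620) = 11944/45465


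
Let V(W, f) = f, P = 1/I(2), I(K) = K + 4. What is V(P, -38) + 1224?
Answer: 1186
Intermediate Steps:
I(K) = 4 + K
P = 1/6 (P = 1/(4 + 2) = 1/6 ≈ 0.16667)
V(P, -38) + 1224 = -38 + 1224 = 1186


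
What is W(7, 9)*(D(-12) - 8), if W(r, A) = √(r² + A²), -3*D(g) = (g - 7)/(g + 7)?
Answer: -139*√130/15 ≈ -105.66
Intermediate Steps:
D(g) = -(-7 + g)/(3*(7 + g)) (D(g) = -(g - 7)/(3*(g + 7)) = -(-7 + g)/(3*(7 + g)))
W(r, A) = √(A² + r²)
W(7, 9)*(D(-12) - 8) = √(9² + 7²)*((7 - 1*(-12))/(3*(7 - 12)) - 8) = √(81 + 49)*((⅓)*(7 + 12)/(-5) - 8) = √130*((⅓)*(-⅕)*19 - 8) = √130*(-19/15 - 8) = √130*(-139/15) = -139*√130/15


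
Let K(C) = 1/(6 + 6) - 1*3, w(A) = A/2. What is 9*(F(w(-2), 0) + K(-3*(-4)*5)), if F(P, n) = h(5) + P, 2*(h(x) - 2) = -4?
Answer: -141/4 ≈ -35.250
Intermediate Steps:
w(A) = A/2 (w(A) = A*(1/2) = A/2)
h(x) = 0 (h(x) = 2 + (1/2)*(-4) = 2 - 2 = 0)
F(P, n) = P (F(P, n) = 0 + P = P)
K(C) = -35/12 (K(C) = 1/12 - 3 = -35/12)
9*(F(w(-2), 0) + K(-3*(-4)*5)) = 9*((1/2)*(-2) - 35/12) = 9*(-1 - 35/12) = 9*(-47/12) = -141/4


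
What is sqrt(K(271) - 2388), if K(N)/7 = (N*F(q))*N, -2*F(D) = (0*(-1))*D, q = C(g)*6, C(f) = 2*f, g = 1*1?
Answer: 2*I*sqrt(597) ≈ 48.867*I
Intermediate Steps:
g = 1
q = 12 (q = (2*1)*6 = 2*6 = 12)
F(D) = 0 (F(D) = -0*(-1)*D/2 = -0*D = -1/2*0 = 0)
K(N) = 0 (K(N) = 7*((N*0)*N) = 7*(0*N) = 7*0 = 0)
sqrt(K(271) - 2388) = sqrt(0 - 2388) = sqrt(-2388) = 2*I*sqrt(597)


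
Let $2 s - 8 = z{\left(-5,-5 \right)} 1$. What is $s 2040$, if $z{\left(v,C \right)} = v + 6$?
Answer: $9180$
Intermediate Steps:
$z{\left(v,C \right)} = 6 + v$
$s = \frac{9}{2}$ ($s = 4 + \frac{\left(6 - 5\right) 1}{2} = 4 + \frac{1 \cdot 1}{2} = 4 + \frac{1}{2} \cdot 1 = 4 + \frac{1}{2} = \frac{9}{2} \approx 4.5$)
$s 2040 = \frac{9}{2} \cdot 2040 = 9180$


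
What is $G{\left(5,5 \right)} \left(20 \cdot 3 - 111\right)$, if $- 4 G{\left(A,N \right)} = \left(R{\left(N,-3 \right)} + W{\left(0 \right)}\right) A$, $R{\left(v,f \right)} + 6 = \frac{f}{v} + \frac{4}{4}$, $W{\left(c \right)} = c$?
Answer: $-357$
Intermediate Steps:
$R{\left(v,f \right)} = -5 + \frac{f}{v}$ ($R{\left(v,f \right)} = -6 + \left(\frac{f}{v} + \frac{4}{4}\right) = -6 + \left(\frac{f}{v} + 4 \cdot \frac{1}{4}\right) = -6 + \left(\frac{f}{v} + 1\right) = -6 + \left(1 + \frac{f}{v}\right) = -5 + \frac{f}{v}$)
$G{\left(A,N \right)} = - \frac{A \left(-5 - \frac{3}{N}\right)}{4}$ ($G{\left(A,N \right)} = - \frac{\left(\left(-5 - \frac{3}{N}\right) + 0\right) A}{4} = - \frac{\left(-5 - \frac{3}{N}\right) A}{4} = - \frac{A \left(-5 - \frac{3}{N}\right)}{4}$)
$G{\left(5,5 \right)} \left(20 \cdot 3 - 111\right) = \frac{1}{4} \cdot 5 \cdot \frac{1}{5} \left(3 + 5 \cdot 5\right) \left(20 \cdot 3 - 111\right) = \frac{1}{4} \cdot 5 \cdot \frac{1}{5} \left(3 + 25\right) \left(60 - 111\right) = \frac{1}{4} \cdot 5 \cdot \frac{1}{5} \cdot 28 \left(-51\right) = 7 \left(-51\right) = -357$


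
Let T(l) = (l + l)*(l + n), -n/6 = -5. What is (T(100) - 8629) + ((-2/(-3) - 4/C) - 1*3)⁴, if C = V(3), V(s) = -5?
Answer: 879686716/50625 ≈ 17377.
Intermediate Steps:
n = 30 (n = -6*(-5) = 30)
C = -5
T(l) = 2*l*(30 + l) (T(l) = (l + l)*(l + 30) = (2*l)*(30 + l) = 2*l*(30 + l))
(T(100) - 8629) + ((-2/(-3) - 4/C) - 1*3)⁴ = (2*100*(30 + 100) - 8629) + ((-2/(-3) - 4/(-5)) - 1*3)⁴ = (2*100*130 - 8629) + ((-2*(-⅓) - 4*(-⅕)) - 3)⁴ = (26000 - 8629) + ((⅔ + ⅘) - 3)⁴ = 17371 + (22/15 - 3)⁴ = 17371 + (-23/15)⁴ = 17371 + 279841/50625 = 879686716/50625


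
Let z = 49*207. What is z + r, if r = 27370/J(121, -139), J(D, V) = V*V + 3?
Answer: 98015351/9662 ≈ 10144.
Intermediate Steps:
J(D, V) = 3 + V² (J(D, V) = V² + 3 = 3 + V²)
z = 10143
r = 13685/9662 (r = 27370/(3 + (-139)²) = 27370/(3 + 19321) = 27370/19324 = 27370*(1/19324) = 13685/9662 ≈ 1.4164)
z + r = 10143 + 13685/9662 = 98015351/9662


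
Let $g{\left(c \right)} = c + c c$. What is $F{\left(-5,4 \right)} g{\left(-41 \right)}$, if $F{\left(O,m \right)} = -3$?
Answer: $-4920$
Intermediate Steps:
$g{\left(c \right)} = c + c^{2}$
$F{\left(-5,4 \right)} g{\left(-41 \right)} = - 3 \left(- 41 \left(1 - 41\right)\right) = - 3 \left(\left(-41\right) \left(-40\right)\right) = \left(-3\right) 1640 = -4920$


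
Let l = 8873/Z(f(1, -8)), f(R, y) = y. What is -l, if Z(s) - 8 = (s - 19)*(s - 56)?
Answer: -8873/1736 ≈ -5.1112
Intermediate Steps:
Z(s) = 8 + (-56 + s)*(-19 + s) (Z(s) = 8 + (s - 19)*(s - 56) = 8 + (-19 + s)*(-56 + s) = 8 + (-56 + s)*(-19 + s))
l = 8873/1736 (l = 8873/(1072 + (-8)² - 75*(-8)) = 8873/(1072 + 64 + 600) = 8873/1736 ≈ 5.1112)
-l = -1*8873/1736 = -8873/1736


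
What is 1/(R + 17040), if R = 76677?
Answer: 1/93717 ≈ 1.0670e-5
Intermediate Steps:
1/(R + 17040) = 1/(76677 + 17040) = 1/93717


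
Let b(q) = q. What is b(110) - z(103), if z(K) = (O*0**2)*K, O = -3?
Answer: 110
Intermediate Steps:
z(K) = 0 (z(K) = (-3*0**2)*K = (-3*0)*K = 0*K = 0)
b(110) - z(103) = 110 - 1*0 = 110 + 0 = 110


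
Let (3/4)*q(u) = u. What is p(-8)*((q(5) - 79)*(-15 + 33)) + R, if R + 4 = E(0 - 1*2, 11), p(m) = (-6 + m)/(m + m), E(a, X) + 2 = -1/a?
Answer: -4579/4 ≈ -1144.8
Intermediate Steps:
E(a, X) = -2 - 1/a
p(m) = (-6 + m)/(2*m) (p(m) = (-6 + m)/((2*m)) = (-6 + m)*(1/(2*m)) = (-6 + m)/(2*m))
q(u) = 4*u/3
R = -11/2 (R = -4 + (-2 - 1/(0 - 1*2)) = -4 + (-2 - 1/(0 - 2)) = -4 + (-2 - 1/(-2)) = -4 + (-2 - 1*(-½)) = -4 + (-2 + ½) = -4 - 3/2 = -11/2 ≈ -5.5000)
p(-8)*((q(5) - 79)*(-15 + 33)) + R = ((½)*(-6 - 8)/(-8))*(((4/3)*5 - 79)*(-15 + 33)) - 11/2 = ((½)*(-⅛)*(-14))*((20/3 - 79)*18) - 11/2 = 7*(-217/3*18)/8 - 11/2 = (7/8)*(-1302) - 11/2 = -4557/4 - 11/2 = -4579/4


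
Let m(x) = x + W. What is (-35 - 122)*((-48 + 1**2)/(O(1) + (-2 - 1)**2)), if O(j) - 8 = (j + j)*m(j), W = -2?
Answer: 7379/15 ≈ 491.93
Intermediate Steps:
m(x) = -2 + x (m(x) = x - 2 = -2 + x)
O(j) = 8 + 2*j*(-2 + j) (O(j) = 8 + (j + j)*(-2 + j) = 8 + (2*j)*(-2 + j) = 8 + 2*j*(-2 + j))
(-35 - 122)*((-48 + 1**2)/(O(1) + (-2 - 1)**2)) = (-35 - 122)*((-48 + 1**2)/((8 + 2*1*(-2 + 1)) + (-2 - 1)**2)) = -157*(-48 + 1)/((8 + 2*1*(-1)) + (-3)**2) = -(-7379)/((8 - 2) + 9) = -(-7379)/(6 + 9) = -(-7379)/15 = -157*(-47/15) = 7379/15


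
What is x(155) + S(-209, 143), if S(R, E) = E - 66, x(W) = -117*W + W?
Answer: -17903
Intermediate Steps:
x(W) = -116*W
S(R, E) = -66 + E
x(155) + S(-209, 143) = -116*155 + (-66 + 143) = -17980 + 77 = -17903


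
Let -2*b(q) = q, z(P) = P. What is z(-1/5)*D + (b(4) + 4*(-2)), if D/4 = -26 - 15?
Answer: 114/5 ≈ 22.800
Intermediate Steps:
b(q) = -q/2
D = -164 (D = 4*(-26 - 15) = 4*(-41) = -164)
z(-1/5)*D + (b(4) + 4*(-2)) = -1/5*(-164) + (-½*4 + 4*(-2)) = -1*⅕*(-164) + (-2 - 8) = -⅕*(-164) - 10 = 164/5 - 10 = 114/5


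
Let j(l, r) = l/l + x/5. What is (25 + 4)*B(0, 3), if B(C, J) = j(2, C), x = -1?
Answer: 116/5 ≈ 23.200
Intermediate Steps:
j(l, r) = ⅘ (j(l, r) = l/l - 1/5 = 1 - 1*⅕ = 1 - ⅕ = ⅘)
B(C, J) = ⅘
(25 + 4)*B(0, 3) = (25 + 4)*(⅘) = 29*(⅘) = 116/5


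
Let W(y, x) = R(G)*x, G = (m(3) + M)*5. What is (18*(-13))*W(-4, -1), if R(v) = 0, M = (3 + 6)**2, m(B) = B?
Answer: 0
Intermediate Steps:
M = 81 (M = 9**2 = 81)
G = 420 (G = (3 + 81)*5 = 84*5 = 420)
W(y, x) = 0 (W(y, x) = 0*x = 0)
(18*(-13))*W(-4, -1) = (18*(-13))*0 = -234*0 = 0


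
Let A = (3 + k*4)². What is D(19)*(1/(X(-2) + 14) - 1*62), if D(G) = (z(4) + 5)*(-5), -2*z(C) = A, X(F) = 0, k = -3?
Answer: -307785/28 ≈ -10992.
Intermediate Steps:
A = 81 (A = (3 - 3*4)² = (3 - 12)² = (-9)² = 81)
z(C) = -81/2 (z(C) = -½*81 = -81/2)
D(G) = 355/2 (D(G) = (-81/2 + 5)*(-5) = -71/2*(-5) = 355/2)
D(19)*(1/(X(-2) + 14) - 1*62) = 355*(1/(0 + 14) - 1*62)/2 = 355*(1/14 - 62)/2 = (355/2)*(-867/14) = -307785/28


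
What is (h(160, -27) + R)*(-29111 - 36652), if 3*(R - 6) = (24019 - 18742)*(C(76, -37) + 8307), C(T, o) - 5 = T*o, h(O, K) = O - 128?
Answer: -636226642494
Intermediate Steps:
h(O, K) = -128 + O
C(T, o) = 5 + T*o
R = 9674506 (R = 6 + ((24019 - 18742)*((5 + 76*(-37)) + 8307))/3 = 6 + (5277*((5 - 2812) + 8307))/3 = 6 + (5277*(-2807 + 8307))/3 = 6 + (5277*5500)/3 = 6 + (1/3)*29023500 = 6 + 9674500 = 9674506)
(h(160, -27) + R)*(-29111 - 36652) = ((-128 + 160) + 9674506)*(-29111 - 36652) = (32 + 9674506)*(-65763) = 9674538*(-65763) = -636226642494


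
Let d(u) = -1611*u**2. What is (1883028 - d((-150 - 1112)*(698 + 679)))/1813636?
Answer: 1216248001307616/453409 ≈ 2.6825e+9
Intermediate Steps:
(1883028 - d((-150 - 1112)*(698 + 679)))/1813636 = (1883028 - (-1611)*((-150 - 1112)*(698 + 679))**2)/1813636 = (1883028 - (-1611)*(-1262*1377)**2)*(1/1813636) = (1883028 - (-1611)*(-1737774)**2)*(1/1813636) = (1883028 - (-1611)*3019858475076)*(1/1813636) = (1883028 - 1*(-4864992003347436))*(1/1813636) = (1883028 + 4864992003347436)*(1/1813636) = 4864992005230464*(1/1813636) = 1216248001307616/453409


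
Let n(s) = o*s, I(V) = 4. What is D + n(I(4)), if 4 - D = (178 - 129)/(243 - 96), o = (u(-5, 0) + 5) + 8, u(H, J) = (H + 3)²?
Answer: 215/3 ≈ 71.667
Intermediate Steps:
u(H, J) = (3 + H)²
o = 17 (o = ((3 - 5)² + 5) + 8 = ((-2)² + 5) + 8 = (4 + 5) + 8 = 9 + 8 = 17)
n(s) = 17*s
D = 11/3 (D = 4 - (178 - 129)/(243 - 96) = 4 - 49/147 = 4 - 1*⅓ = 4 - ⅓ = 11/3 ≈ 3.6667)
D + n(I(4)) = 11/3 + 17*4 = 11/3 + 68 = 215/3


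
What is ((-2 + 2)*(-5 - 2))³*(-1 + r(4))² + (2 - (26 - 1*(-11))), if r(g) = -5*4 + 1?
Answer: -35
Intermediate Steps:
r(g) = -19 (r(g) = -20 + 1 = -19)
((-2 + 2)*(-5 - 2))³*(-1 + r(4))² + (2 - (26 - 1*(-11))) = ((-2 + 2)*(-5 - 2))³*(-1 - 19)² + (2 - (26 - 1*(-11))) = (0*(-7))³*(-20)² + (2 - (26 + 11)) = 0³*400 + (2 - 1*37) = 0*400 + (2 - 37) = 0 - 35 = -35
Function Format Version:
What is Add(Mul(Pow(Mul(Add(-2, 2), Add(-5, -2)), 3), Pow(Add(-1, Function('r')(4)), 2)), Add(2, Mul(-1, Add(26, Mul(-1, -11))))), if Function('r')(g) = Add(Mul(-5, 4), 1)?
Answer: -35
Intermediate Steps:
Function('r')(g) = -19 (Function('r')(g) = Add(-20, 1) = -19)
Add(Mul(Pow(Mul(Add(-2, 2), Add(-5, -2)), 3), Pow(Add(-1, Function('r')(4)), 2)), Add(2, Mul(-1, Add(26, Mul(-1, -11))))) = Add(Mul(Pow(Mul(Add(-2, 2), Add(-5, -2)), 3), Pow(Add(-1, -19), 2)), Add(2, Mul(-1, Add(26, Mul(-1, -11))))) = Add(Mul(Pow(Mul(0, -7), 3), Pow(-20, 2)), Add(2, Mul(-1, Add(26, 11)))) = Add(Mul(Pow(0, 3), 400), Add(2, Mul(-1, 37))) = Add(Mul(0, 400), Add(2, -37)) = Add(0, -35) = -35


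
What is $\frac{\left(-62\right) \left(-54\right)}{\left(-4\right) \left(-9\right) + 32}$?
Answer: $\frac{837}{17} \approx 49.235$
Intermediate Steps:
$\frac{\left(-62\right) \left(-54\right)}{\left(-4\right) \left(-9\right) + 32} = \frac{3348}{36 + 32} = \frac{3348}{68} = 3348 \cdot \frac{1}{68} = \frac{837}{17}$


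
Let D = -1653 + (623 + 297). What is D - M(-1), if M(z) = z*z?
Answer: -734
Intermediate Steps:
M(z) = z**2
D = -733 (D = -1653 + 920 = -733)
D - M(-1) = -733 - 1*(-1)**2 = -733 - 1*1 = -733 - 1 = -734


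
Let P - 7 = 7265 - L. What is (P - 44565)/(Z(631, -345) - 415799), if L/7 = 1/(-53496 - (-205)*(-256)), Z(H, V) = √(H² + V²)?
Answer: 1643305407020839/18322009549800840 + 3952162961*√517186/18322009549800840 ≈ 0.089845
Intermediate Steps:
L = -7/105976 (L = 7/(-53496 - (-205)*(-256)) = 7/(-53496 - 1*52480) = 7/(-53496 - 52480) = 7/(-105976) = 7*(-1/105976) = -7/105976 ≈ -6.6053e-5)
P = 770657479/105976 (P = 7 + (7265 - 1*(-7/105976)) = 7 + (7265 + 7/105976) = 7 + 769915647/105976 = 770657479/105976 ≈ 7272.0)
(P - 44565)/(Z(631, -345) - 415799) = (770657479/105976 - 44565)/(√(631² + (-345)²) - 415799) = -3952162961/(105976*(√(398161 + 119025) - 415799)) = -3952162961/(105976*(√517186 - 415799)) = -3952162961/(105976*(-415799 + √517186))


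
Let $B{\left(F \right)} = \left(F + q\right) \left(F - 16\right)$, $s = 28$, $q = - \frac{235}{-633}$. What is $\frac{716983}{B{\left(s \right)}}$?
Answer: $\frac{151283413}{71836} \approx 2106.0$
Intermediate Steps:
$q = \frac{235}{633}$ ($q = \left(-235\right) \left(- \frac{1}{633}\right) = \frac{235}{633} \approx 0.37125$)
$B{\left(F \right)} = \left(-16 + F\right) \left(\frac{235}{633} + F\right)$ ($B{\left(F \right)} = \left(F + \frac{235}{633}\right) \left(F - 16\right) = \left(\frac{235}{633} + F\right) \left(-16 + F\right) = \left(-16 + F\right) \left(\frac{235}{633} + F\right)$)
$\frac{716983}{B{\left(s \right)}} = \frac{716983}{- \frac{3760}{633} + 28^{2} - \frac{277004}{633}} = \frac{716983}{- \frac{3760}{633} + 784 - \frac{277004}{633}} = \frac{716983}{\frac{71836}{211}} = 716983 \cdot \frac{211}{71836} = \frac{151283413}{71836}$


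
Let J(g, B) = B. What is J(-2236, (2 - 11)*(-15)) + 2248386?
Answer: 2248521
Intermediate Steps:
J(-2236, (2 - 11)*(-15)) + 2248386 = (2 - 11)*(-15) + 2248386 = -9*(-15) + 2248386 = 135 + 2248386 = 2248521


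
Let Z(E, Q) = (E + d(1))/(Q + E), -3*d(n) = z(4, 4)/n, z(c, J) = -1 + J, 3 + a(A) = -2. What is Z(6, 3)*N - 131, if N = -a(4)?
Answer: -1154/9 ≈ -128.22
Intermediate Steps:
a(A) = -5 (a(A) = -3 - 2 = -5)
N = 5 (N = -1*(-5) = 5)
d(n) = -1/n (d(n) = -(-1 + 4)/(3*n) = -1/n)
Z(E, Q) = (-1 + E)/(E + Q) (Z(E, Q) = (E - 1/1)/(Q + E) = (E - 1*1)/(E + Q) = (E - 1)/(E + Q) = (-1 + E)/(E + Q))
Z(6, 3)*N - 131 = ((-1 + 6)/(6 + 3))*5 - 131 = (5/9)*5 - 131 = 25/9 - 131 = -1154/9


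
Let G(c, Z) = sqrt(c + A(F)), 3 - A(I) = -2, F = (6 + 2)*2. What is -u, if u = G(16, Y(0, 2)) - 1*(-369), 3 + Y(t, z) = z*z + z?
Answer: -369 - sqrt(21) ≈ -373.58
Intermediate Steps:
F = 16 (F = 8*2 = 16)
Y(t, z) = -3 + z + z**2 (Y(t, z) = -3 + (z*z + z) = -3 + (z**2 + z) = -3 + (z + z**2) = -3 + z + z**2)
A(I) = 5 (A(I) = 3 - 1*(-2) = 3 + 2 = 5)
G(c, Z) = sqrt(5 + c) (G(c, Z) = sqrt(c + 5) = sqrt(5 + c))
u = 369 + sqrt(21) (u = sqrt(5 + 16) - 1*(-369) = sqrt(21) + 369 = 369 + sqrt(21) ≈ 373.58)
-u = -(369 + sqrt(21)) = -369 - sqrt(21)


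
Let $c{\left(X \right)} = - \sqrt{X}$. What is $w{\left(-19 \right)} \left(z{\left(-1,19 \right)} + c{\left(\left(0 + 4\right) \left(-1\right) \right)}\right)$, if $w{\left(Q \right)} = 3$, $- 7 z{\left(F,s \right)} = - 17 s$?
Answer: $\frac{969}{7} - 6 i \approx 138.43 - 6.0 i$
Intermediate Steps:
$z{\left(F,s \right)} = \frac{17 s}{7}$ ($z{\left(F,s \right)} = - \frac{\left(-17\right) s}{7} = \frac{17 s}{7}$)
$w{\left(-19 \right)} \left(z{\left(-1,19 \right)} + c{\left(\left(0 + 4\right) \left(-1\right) \right)}\right) = 3 \left(\frac{17}{7} \cdot 19 - \sqrt{\left(0 + 4\right) \left(-1\right)}\right) = 3 \left(\frac{323}{7} - \sqrt{4 \left(-1\right)}\right) = 3 \left(\frac{323}{7} - \sqrt{-4}\right) = 3 \left(\frac{323}{7} - 2 i\right) = \frac{969}{7} - 6 i$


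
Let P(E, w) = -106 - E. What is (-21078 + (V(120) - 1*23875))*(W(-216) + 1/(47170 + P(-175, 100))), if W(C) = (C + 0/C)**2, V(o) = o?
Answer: -98811160199905/47239 ≈ -2.0917e+9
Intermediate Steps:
W(C) = C**2 (W(C) = (C + 0)**2 = C**2)
(-21078 + (V(120) - 1*23875))*(W(-216) + 1/(47170 + P(-175, 100))) = (-21078 + (120 - 1*23875))*((-216)**2 + 1/(47170 + (-106 - 1*(-175)))) = (-21078 + (120 - 23875))*(46656 + 1/(47170 + (-106 + 175))) = (-21078 - 23755)*(46656 + 1/(47170 + 69)) = -44833*(46656 + 1/47239) = -44833*2203982785/47239 = -98811160199905/47239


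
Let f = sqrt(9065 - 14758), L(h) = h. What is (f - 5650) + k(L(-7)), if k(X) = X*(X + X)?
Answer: -5552 + I*sqrt(5693) ≈ -5552.0 + 75.452*I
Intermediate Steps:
f = I*sqrt(5693) (f = sqrt(-5693) = I*sqrt(5693) ≈ 75.452*I)
k(X) = 2*X**2 (k(X) = X*(2*X) = 2*X**2)
(f - 5650) + k(L(-7)) = (I*sqrt(5693) - 5650) + 2*(-7)**2 = (-5650 + I*sqrt(5693)) + 2*49 = (-5650 + I*sqrt(5693)) + 98 = -5552 + I*sqrt(5693)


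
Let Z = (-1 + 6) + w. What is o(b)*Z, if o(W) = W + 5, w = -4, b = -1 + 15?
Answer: 19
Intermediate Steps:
b = 14
o(W) = 5 + W
Z = 1 (Z = (-1 + 6) - 4 = 5 - 4 = 1)
o(b)*Z = (5 + 14)*1 = 19*1 = 19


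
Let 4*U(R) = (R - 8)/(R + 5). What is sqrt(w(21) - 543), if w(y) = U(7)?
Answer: I*sqrt(78195)/12 ≈ 23.303*I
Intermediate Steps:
U(R) = (-8 + R)/(4*(5 + R)) (U(R) = ((R - 8)/(R + 5))/4 = ((-8 + R)/(5 + R))/4 = (-8 + R)/(4*(5 + R)))
w(y) = -1/48 (w(y) = (-8 + 7)/(4*(5 + 7)) = (1/4)*(-1)/12 = (1/4)*(1/12)*(-1) = -1/48)
sqrt(w(21) - 543) = sqrt(-1/48 - 543) = sqrt(-26065/48) = I*sqrt(78195)/12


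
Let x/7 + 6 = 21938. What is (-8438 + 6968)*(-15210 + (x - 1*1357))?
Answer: -201326790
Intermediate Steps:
x = 153524 (x = -42 + 7*21938 = -42 + 153566 = 153524)
(-8438 + 6968)*(-15210 + (x - 1*1357)) = (-8438 + 6968)*(-15210 + (153524 - 1*1357)) = -1470*(-15210 + (153524 - 1357)) = -1470*(-15210 + 152167) = -1470*136957 = -201326790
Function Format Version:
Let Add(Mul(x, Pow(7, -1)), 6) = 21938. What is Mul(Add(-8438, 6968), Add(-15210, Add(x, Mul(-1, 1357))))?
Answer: -201326790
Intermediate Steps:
x = 153524 (x = Add(-42, Mul(7, 21938)) = Add(-42, 153566) = 153524)
Mul(Add(-8438, 6968), Add(-15210, Add(x, Mul(-1, 1357)))) = Mul(Add(-8438, 6968), Add(-15210, Add(153524, Mul(-1, 1357)))) = Mul(-1470, Add(-15210, Add(153524, -1357))) = Mul(-1470, Add(-15210, 152167)) = Mul(-1470, 136957) = -201326790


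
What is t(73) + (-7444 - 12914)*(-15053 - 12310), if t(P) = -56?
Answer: 557055898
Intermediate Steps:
t(73) + (-7444 - 12914)*(-15053 - 12310) = -56 + (-7444 - 12914)*(-15053 - 12310) = -56 - 20358*(-27363) = -56 + 557055954 = 557055898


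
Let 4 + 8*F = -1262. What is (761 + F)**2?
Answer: 5812921/16 ≈ 3.6331e+5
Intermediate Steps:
F = -633/4 (F = -1/2 + (1/8)*(-1262) = -1/2 - 631/4 = -633/4 ≈ -158.25)
(761 + F)**2 = (761 - 633/4)**2 = (2411/4)**2 = 5812921/16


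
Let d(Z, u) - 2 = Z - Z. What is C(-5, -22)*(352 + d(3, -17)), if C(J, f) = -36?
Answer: -12744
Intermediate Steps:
d(Z, u) = 2 (d(Z, u) = 2 + (Z - Z) = 2 + 0 = 2)
C(-5, -22)*(352 + d(3, -17)) = -36*(352 + 2) = -36*354 = -12744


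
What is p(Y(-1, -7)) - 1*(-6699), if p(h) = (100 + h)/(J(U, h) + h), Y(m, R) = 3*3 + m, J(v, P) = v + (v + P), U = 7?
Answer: 33513/5 ≈ 6702.6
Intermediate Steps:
J(v, P) = P + 2*v (J(v, P) = v + (P + v) = P + 2*v)
Y(m, R) = 9 + m
p(h) = (100 + h)/(14 + 2*h) (p(h) = (100 + h)/((h + 2*7) + h) = (100 + h)/((h + 14) + h) = (100 + h)/((14 + h) + h) = (100 + h)/(14 + 2*h))
p(Y(-1, -7)) - 1*(-6699) = (100 + (9 - 1))/(2*(7 + (9 - 1))) - 1*(-6699) = (100 + 8)/(2*(7 + 8)) + 6699 = (1/2)*108/15 + 6699 = (1/2)*(1/15)*108 + 6699 = 18/5 + 6699 = 33513/5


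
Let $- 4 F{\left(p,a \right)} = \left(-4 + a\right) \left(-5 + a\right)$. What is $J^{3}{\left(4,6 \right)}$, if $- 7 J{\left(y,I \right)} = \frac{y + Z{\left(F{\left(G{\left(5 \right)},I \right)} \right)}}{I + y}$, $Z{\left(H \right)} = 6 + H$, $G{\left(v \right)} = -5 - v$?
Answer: $- \frac{6859}{2744000} \approx -0.0024996$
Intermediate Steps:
$F{\left(p,a \right)} = - \frac{\left(-5 + a\right) \left(-4 + a\right)}{4}$ ($F{\left(p,a \right)} = - \frac{\left(-4 + a\right) \left(-5 + a\right)}{4} = - \frac{\left(-5 + a\right) \left(-4 + a\right)}{4}$)
$J{\left(y,I \right)} = - \frac{1 + y - \frac{I^{2}}{4} + \frac{9 I}{4}}{7 \left(I + y\right)}$ ($J{\left(y,I \right)} = - \frac{\left(y - \left(-1 - \frac{9 I}{4} + \frac{I^{2}}{4}\right)\right) \frac{1}{I + y}}{7} = - \frac{\left(y + \left(1 - \frac{I^{2}}{4} + \frac{9 I}{4}\right)\right) \frac{1}{I + y}}{7} = - \frac{\left(1 + y - \frac{I^{2}}{4} + \frac{9 I}{4}\right) \frac{1}{I + y}}{7} = - \frac{\frac{1}{I + y} \left(1 + y - \frac{I^{2}}{4} + \frac{9 I}{4}\right)}{7} = - \frac{1 + y - \frac{I^{2}}{4} + \frac{9 I}{4}}{7 \left(I + y\right)}$)
$J^{3}{\left(4,6 \right)} = \left(\frac{-4 + 6^{2} - 54 - 16}{28 \left(6 + 4\right)}\right)^{3} = \left(\frac{-4 + 36 - 54 - 16}{28 \cdot 10}\right)^{3} = \left(\frac{1}{28} \cdot \frac{1}{10} \left(-38\right)\right)^{3} = \left(- \frac{19}{140}\right)^{3} = - \frac{6859}{2744000}$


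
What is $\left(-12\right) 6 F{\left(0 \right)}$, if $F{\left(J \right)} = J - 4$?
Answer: $288$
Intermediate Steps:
$F{\left(J \right)} = -4 + J$
$\left(-12\right) 6 F{\left(0 \right)} = \left(-12\right) 6 \left(-4 + 0\right) = \left(-72\right) \left(-4\right) = 288$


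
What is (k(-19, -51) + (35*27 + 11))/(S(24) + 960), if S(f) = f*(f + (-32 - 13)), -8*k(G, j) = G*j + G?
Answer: 3349/1824 ≈ 1.8361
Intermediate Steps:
k(G, j) = -G/8 - G*j/8 (k(G, j) = -(G*j + G)/8 = -(G + G*j)/8 = -G/8 - G*j/8)
S(f) = f*(-45 + f) (S(f) = f*(f - 45) = f*(-45 + f))
(k(-19, -51) + (35*27 + 11))/(S(24) + 960) = (-1/8*(-19)*(1 - 51) + (35*27 + 11))/(24*(-45 + 24) + 960) = (-1/8*(-19)*(-50) + (945 + 11))/(24*(-21) + 960) = (-475/4 + 956)/(-504 + 960) = (3349/4)/456 = (3349/4)*(1/456) = 3349/1824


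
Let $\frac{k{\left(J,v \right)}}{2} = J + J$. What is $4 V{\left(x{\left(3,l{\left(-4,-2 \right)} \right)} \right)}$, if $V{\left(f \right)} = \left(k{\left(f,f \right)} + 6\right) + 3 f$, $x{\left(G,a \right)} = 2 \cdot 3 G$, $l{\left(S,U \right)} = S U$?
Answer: $528$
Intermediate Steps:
$x{\left(G,a \right)} = 6 G$
$k{\left(J,v \right)} = 4 J$ ($k{\left(J,v \right)} = 2 \left(J + J\right) = 2 \cdot 2 J = 4 J$)
$V{\left(f \right)} = 6 + 7 f$ ($V{\left(f \right)} = \left(4 f + 6\right) + 3 f = \left(6 + 4 f\right) + 3 f = 6 + 7 f$)
$4 V{\left(x{\left(3,l{\left(-4,-2 \right)} \right)} \right)} = 4 \left(6 + 7 \cdot 6 \cdot 3\right) = 4 \left(6 + 7 \cdot 18\right) = 4 \left(6 + 126\right) = 4 \cdot 132 = 528$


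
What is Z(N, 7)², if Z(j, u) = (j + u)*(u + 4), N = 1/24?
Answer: 3455881/576 ≈ 5999.8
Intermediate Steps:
N = 1/24 ≈ 0.041667
Z(j, u) = (4 + u)*(j + u) (Z(j, u) = (j + u)*(4 + u) = (4 + u)*(j + u))
Z(N, 7)² = (7² + 4*(1/24) + 4*7 + (1/24)*7)² = (49 + ⅙ + 28 + 7/24)² = (1859/24)² = 3455881/576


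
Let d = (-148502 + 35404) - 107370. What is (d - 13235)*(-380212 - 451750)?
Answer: 194432015286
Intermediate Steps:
d = -220468 (d = -113098 - 107370 = -220468)
(d - 13235)*(-380212 - 451750) = (-220468 - 13235)*(-380212 - 451750) = -233703*(-831962) = 194432015286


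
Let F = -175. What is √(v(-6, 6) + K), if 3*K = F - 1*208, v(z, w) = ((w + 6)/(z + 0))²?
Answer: I*√1113/3 ≈ 11.121*I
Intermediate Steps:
v(z, w) = (6 + w)²/z² (v(z, w) = ((6 + w)/z)² = (6 + w)²/z²)
K = -383/3 (K = (-175 - 1*208)/3 = (-175 - 208)/3 = (⅓)*(-383) = -383/3 ≈ -127.67)
√(v(-6, 6) + K) = √((6 + 6)²/(-6)² - 383/3) = √((1/36)*12² - 383/3) = √((1/36)*144 - 383/3) = √(4 - 383/3) = √(-371/3) = I*√1113/3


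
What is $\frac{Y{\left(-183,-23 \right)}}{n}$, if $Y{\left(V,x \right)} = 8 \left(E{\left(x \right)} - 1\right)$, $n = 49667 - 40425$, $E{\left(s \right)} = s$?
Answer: $- \frac{96}{4621} \approx -0.020775$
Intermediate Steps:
$n = 9242$ ($n = 49667 - 40425 = 9242$)
$Y{\left(V,x \right)} = -8 + 8 x$ ($Y{\left(V,x \right)} = 8 \left(x - 1\right) = 8 \left(-1 + x\right) = -8 + 8 x$)
$\frac{Y{\left(-183,-23 \right)}}{n} = \frac{-8 + 8 \left(-23\right)}{9242} = \left(-8 - 184\right) \frac{1}{9242} = \left(-192\right) \frac{1}{9242} = - \frac{96}{4621}$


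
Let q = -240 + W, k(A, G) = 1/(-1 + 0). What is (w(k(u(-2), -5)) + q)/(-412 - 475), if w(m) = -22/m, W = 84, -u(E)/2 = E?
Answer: 134/887 ≈ 0.15107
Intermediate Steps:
u(E) = -2*E
k(A, G) = -1 (k(A, G) = 1/(-1) = -1)
q = -156 (q = -240 + 84 = -156)
(w(k(u(-2), -5)) + q)/(-412 - 475) = (-22/(-1) - 156)/(-412 - 475) = (-22*(-1) - 156)/(-887) = (22 - 156)*(-1/887) = -134*(-1/887) = 134/887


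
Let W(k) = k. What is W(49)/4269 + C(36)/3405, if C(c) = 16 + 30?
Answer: 121073/4845315 ≈ 0.024988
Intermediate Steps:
C(c) = 46
W(49)/4269 + C(36)/3405 = 49/4269 + 46/3405 = 121073/4845315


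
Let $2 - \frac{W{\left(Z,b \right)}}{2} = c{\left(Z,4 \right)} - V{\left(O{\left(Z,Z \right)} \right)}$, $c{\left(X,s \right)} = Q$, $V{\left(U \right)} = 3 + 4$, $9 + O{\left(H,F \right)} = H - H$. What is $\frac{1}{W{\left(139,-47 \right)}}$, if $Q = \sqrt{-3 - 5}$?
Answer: $\frac{9}{178} + \frac{i \sqrt{2}}{89} \approx 0.050562 + 0.01589 i$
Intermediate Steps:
$O{\left(H,F \right)} = -9$ ($O{\left(H,F \right)} = -9 + \left(H - H\right) = -9 + 0 = -9$)
$V{\left(U \right)} = 7$
$Q = 2 i \sqrt{2}$ ($Q = \sqrt{-8} = 2 i \sqrt{2} \approx 2.8284 i$)
$c{\left(X,s \right)} = 2 i \sqrt{2}$
$W{\left(Z,b \right)} = 18 - 4 i \sqrt{2}$ ($W{\left(Z,b \right)} = 4 - 2 \left(2 i \sqrt{2} - 7\right) = 4 - 2 \left(-7 + 2 i \sqrt{2}\right) = 4 + \left(14 - 4 i \sqrt{2}\right) = 18 - 4 i \sqrt{2}$)
$\frac{1}{W{\left(139,-47 \right)}} = \frac{1}{18 - 4 i \sqrt{2}}$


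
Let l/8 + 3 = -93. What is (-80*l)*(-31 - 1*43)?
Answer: -4546560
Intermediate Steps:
l = -768 (l = -24 + 8*(-93) = -24 - 744 = -768)
(-80*l)*(-31 - 1*43) = (-80*(-768))*(-31 - 1*43) = 61440*(-31 - 43) = 61440*(-74) = -4546560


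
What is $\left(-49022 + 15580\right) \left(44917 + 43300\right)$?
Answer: $-2950152914$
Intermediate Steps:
$\left(-49022 + 15580\right) \left(44917 + 43300\right) = \left(-33442\right) 88217 = -2950152914$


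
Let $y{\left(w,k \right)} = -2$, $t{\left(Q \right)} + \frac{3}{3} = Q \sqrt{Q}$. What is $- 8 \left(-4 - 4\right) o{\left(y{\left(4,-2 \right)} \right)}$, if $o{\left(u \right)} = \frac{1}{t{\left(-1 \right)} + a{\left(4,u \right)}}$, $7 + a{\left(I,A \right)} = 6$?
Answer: $- \frac{128}{5} + \frac{64 i}{5} \approx -25.6 + 12.8 i$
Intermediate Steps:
$t{\left(Q \right)} = -1 + Q^{\frac{3}{2}}$ ($t{\left(Q \right)} = -1 + Q \sqrt{Q} = -1 + Q^{\frac{3}{2}}$)
$a{\left(I,A \right)} = -1$ ($a{\left(I,A \right)} = -7 + 6 = -1$)
$o{\left(u \right)} = \frac{-2 + i}{5}$ ($o{\left(u \right)} = \frac{1}{\left(-1 + \left(-1\right)^{\frac{3}{2}}\right) - 1} = \frac{1}{\left(-1 - i\right) - 1} = \frac{1}{-2 - i} = \frac{-2 + i}{5}$)
$- 8 \left(-4 - 4\right) o{\left(y{\left(4,-2 \right)} \right)} = - 8 \left(-4 - 4\right) \left(- \frac{2}{5} + \frac{i}{5}\right) = \left(-8\right) \left(-8\right) \left(- \frac{2}{5} + \frac{i}{5}\right) = 64 \left(- \frac{2}{5} + \frac{i}{5}\right) = - \frac{128}{5} + \frac{64 i}{5}$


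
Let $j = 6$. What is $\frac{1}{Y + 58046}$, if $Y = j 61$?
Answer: $\frac{1}{58412} \approx 1.712 \cdot 10^{-5}$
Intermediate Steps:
$Y = 366$ ($Y = 6 \cdot 61 = 366$)
$\frac{1}{Y + 58046} = \frac{1}{366 + 58046} = \frac{1}{58412}$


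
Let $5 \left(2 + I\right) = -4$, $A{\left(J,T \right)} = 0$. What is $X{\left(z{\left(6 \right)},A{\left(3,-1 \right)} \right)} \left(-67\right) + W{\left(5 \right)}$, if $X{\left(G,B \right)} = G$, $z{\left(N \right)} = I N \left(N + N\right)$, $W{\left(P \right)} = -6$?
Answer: $\frac{67506}{5} \approx 13501.0$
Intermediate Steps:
$I = - \frac{14}{5}$ ($I = -2 + \frac{1}{5} \left(-4\right) = -2 - \frac{4}{5} = - \frac{14}{5} \approx -2.8$)
$z{\left(N \right)} = - \frac{28 N^{2}}{5}$ ($z{\left(N \right)} = - \frac{14 N}{5} \left(N + N\right) = - \frac{14 N}{5} \cdot 2 N = - \frac{28 N^{2}}{5}$)
$X{\left(z{\left(6 \right)},A{\left(3,-1 \right)} \right)} \left(-67\right) + W{\left(5 \right)} = - \frac{28 \cdot 6^{2}}{5} \left(-67\right) - 6 = \left(- \frac{28}{5}\right) 36 \left(-67\right) - 6 = \left(- \frac{1008}{5}\right) \left(-67\right) - 6 = \frac{67536}{5} - 6 = \frac{67506}{5}$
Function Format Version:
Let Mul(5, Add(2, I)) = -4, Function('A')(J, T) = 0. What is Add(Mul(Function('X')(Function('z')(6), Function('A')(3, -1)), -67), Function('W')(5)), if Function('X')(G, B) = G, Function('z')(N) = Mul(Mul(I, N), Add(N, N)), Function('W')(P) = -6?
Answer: Rational(67506, 5) ≈ 13501.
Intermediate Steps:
I = Rational(-14, 5) (I = Add(-2, Mul(Rational(1, 5), -4)) = Add(-2, Rational(-4, 5)) = Rational(-14, 5) ≈ -2.8000)
Function('z')(N) = Mul(Rational(-28, 5), Pow(N, 2)) (Function('z')(N) = Mul(Mul(Rational(-14, 5), N), Add(N, N)) = Mul(Mul(Rational(-14, 5), N), Mul(2, N)) = Mul(Rational(-28, 5), Pow(N, 2)))
Add(Mul(Function('X')(Function('z')(6), Function('A')(3, -1)), -67), Function('W')(5)) = Add(Mul(Mul(Rational(-28, 5), Pow(6, 2)), -67), -6) = Add(Mul(Mul(Rational(-28, 5), 36), -67), -6) = Add(Mul(Rational(-1008, 5), -67), -6) = Add(Rational(67536, 5), -6) = Rational(67506, 5)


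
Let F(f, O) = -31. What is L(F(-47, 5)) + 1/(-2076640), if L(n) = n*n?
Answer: 1995651039/2076640 ≈ 961.00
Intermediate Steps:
L(n) = n**2
L(F(-47, 5)) + 1/(-2076640) = (-31)**2 + 1/(-2076640) = 961 - 1/2076640 = 1995651039/2076640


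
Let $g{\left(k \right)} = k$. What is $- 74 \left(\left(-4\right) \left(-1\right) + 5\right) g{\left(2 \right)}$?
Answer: $-1332$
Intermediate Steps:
$- 74 \left(\left(-4\right) \left(-1\right) + 5\right) g{\left(2 \right)} = - 74 \left(\left(-4\right) \left(-1\right) + 5\right) 2 = - 74 \left(4 + 5\right) 2 = \left(-74\right) 9 \cdot 2 = \left(-666\right) 2 = -1332$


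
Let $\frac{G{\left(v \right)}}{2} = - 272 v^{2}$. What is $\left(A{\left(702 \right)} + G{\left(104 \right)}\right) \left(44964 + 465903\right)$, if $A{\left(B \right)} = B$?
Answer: $-3005533756134$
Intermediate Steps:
$G{\left(v \right)} = - 544 v^{2}$ ($G{\left(v \right)} = 2 \left(- 272 v^{2}\right) = - 544 v^{2}$)
$\left(A{\left(702 \right)} + G{\left(104 \right)}\right) \left(44964 + 465903\right) = \left(702 - 544 \cdot 104^{2}\right) \left(44964 + 465903\right) = \left(702 - 5883904\right) 510867 = \left(-5883202\right) 510867 = -3005533756134$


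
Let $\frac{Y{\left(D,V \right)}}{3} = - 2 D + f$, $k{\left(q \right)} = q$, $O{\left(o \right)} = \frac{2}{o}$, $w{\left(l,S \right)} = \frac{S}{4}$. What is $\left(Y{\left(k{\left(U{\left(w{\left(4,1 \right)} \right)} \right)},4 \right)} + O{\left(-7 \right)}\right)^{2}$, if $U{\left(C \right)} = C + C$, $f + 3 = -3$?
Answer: $\frac{22201}{49} \approx 453.08$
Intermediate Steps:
$f = -6$ ($f = -3 - 3 = -6$)
$w{\left(l,S \right)} = \frac{S}{4}$ ($w{\left(l,S \right)} = S \frac{1}{4} = \frac{S}{4}$)
$U{\left(C \right)} = 2 C$
$Y{\left(D,V \right)} = -18 - 6 D$ ($Y{\left(D,V \right)} = 3 \left(- 2 D - 6\right) = 3 \left(-6 - 2 D\right) = -18 - 6 D$)
$\left(Y{\left(k{\left(U{\left(w{\left(4,1 \right)} \right)} \right)},4 \right)} + O{\left(-7 \right)}\right)^{2} = \left(\left(-18 - 6 \cdot 2 \cdot \frac{1}{4} \cdot 1\right) + \frac{2}{-7}\right)^{2} = \left(\left(-18 - 6 \cdot 2 \cdot \frac{1}{4}\right) + 2 \left(- \frac{1}{7}\right)\right)^{2} = \left(\left(-18 - 3\right) - \frac{2}{7}\right)^{2} = \left(-21 - \frac{2}{7}\right)^{2} = \left(- \frac{149}{7}\right)^{2} = \frac{22201}{49}$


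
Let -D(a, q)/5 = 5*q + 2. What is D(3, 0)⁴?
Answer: 10000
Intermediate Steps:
D(a, q) = -10 - 25*q (D(a, q) = -5*(5*q + 2) = -5*(2 + 5*q) = -10 - 25*q)
D(3, 0)⁴ = (-10 - 25*0)⁴ = (-10 + 0)⁴ = (-10)⁴ = 10000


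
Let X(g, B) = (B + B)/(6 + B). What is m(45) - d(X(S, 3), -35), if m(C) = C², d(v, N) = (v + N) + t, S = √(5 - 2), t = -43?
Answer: 6307/3 ≈ 2102.3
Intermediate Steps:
S = √3 ≈ 1.7320
X(g, B) = 2*B/(6 + B) (X(g, B) = (2*B)/(6 + B) = 2*B/(6 + B))
d(v, N) = -43 + N + v (d(v, N) = (v + N) - 43 = (N + v) - 43 = -43 + N + v)
m(45) - d(X(S, 3), -35) = 45² - (-43 - 35 + 2*3/(6 + 3)) = 2025 - (-43 - 35 + 2*3/9) = 2025 - (-43 - 35 + 2*3*(⅑)) = 2025 - (-43 - 35 + ⅔) = 2025 - 1*(-232/3) = 2025 + 232/3 = 6307/3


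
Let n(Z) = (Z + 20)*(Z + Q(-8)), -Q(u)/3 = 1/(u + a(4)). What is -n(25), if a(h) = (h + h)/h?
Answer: -2295/2 ≈ -1147.5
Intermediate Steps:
a(h) = 2 (a(h) = (2*h)/h = 2)
Q(u) = -3/(2 + u) (Q(u) = -3/(u + 2) = -3/(2 + u))
n(Z) = (½ + Z)*(20 + Z) (n(Z) = (Z + 20)*(Z - 3/(2 - 8)) = (20 + Z)*(Z - 3/(-6)) = (20 + Z)*(Z - 3*(-⅙)) = (20 + Z)*(Z + ½) = (20 + Z)*(½ + Z) = (½ + Z)*(20 + Z))
-n(25) = -(10 + 25² + (41/2)*25) = -(10 + 625 + 1025/2) = -1*2295/2 = -2295/2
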